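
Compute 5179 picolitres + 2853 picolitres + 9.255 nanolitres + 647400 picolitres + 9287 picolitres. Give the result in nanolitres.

673.974 nanolitres

In nanolitres:
  5179 picolitres = 5179e-3 nanolitres = 5.179
  2853 picolitres = 2853e-3 nanolitres = 2.853
  9.255 nanolitres → 9.255
  647400 picolitres = 647400e-3 nanolitres = 647.4
  9287 picolitres = 9287e-3 nanolitres = 9.287
Sum: 5.179 + 2.853 + 9.255 + 647.4 + 9.287 = 673.974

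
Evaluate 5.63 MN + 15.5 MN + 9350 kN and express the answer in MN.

30.48 MN

In MN:
  5.63 MN → 5.63
  15.5 MN → 15.5
  9350 kN = 9350e-3 MN = 9.35
Sum: 5.63 + 15.5 + 9.35 = 30.48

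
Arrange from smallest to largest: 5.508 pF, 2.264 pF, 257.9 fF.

5.508 pF = 0.000000000005508 F
2.264 pF = 0.000000000002264 F
257.9 fF = 0.0000000000002579 F

257.9 fF < 2.264 pF < 5.508 pF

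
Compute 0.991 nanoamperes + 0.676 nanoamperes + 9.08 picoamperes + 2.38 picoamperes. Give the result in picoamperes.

1678.46 picoamperes

In picoamperes:
  0.991 nanoamperes = 0.991e3 picoamperes = 991
  0.676 nanoamperes = 0.676e3 picoamperes = 676
  9.08 picoamperes → 9.08
  2.38 picoamperes → 2.38
Sum: 991 + 676 + 9.08 + 2.38 = 1678.46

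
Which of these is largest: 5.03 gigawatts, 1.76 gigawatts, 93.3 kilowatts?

5.03 gigawatts = 5030000000 watts
1.76 gigawatts = 1760000000 watts
93.3 kilowatts = 93300 watts

5.03 gigawatts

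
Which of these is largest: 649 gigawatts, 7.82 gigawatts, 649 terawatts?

649 terawatts

649 gigawatts = 649000000000 watts
7.82 gigawatts = 7820000000 watts
649 terawatts = 649000000000000 watts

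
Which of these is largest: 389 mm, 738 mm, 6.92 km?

389 mm = 0.389 m
738 mm = 0.738 m
6.92 km = 6920 m

6.92 km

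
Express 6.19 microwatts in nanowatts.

micro = 10⁻⁶, nano = 10⁻⁹; factor is 10³.
6.19 × 10³ = 6190

6190 nanowatts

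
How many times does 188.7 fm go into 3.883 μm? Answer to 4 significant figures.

(3.883 × 10⁻⁶) / (188.7 × 10⁻¹⁵) = 0.020578 × 10⁹

20580000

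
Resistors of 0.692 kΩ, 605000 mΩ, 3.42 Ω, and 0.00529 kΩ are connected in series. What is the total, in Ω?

1305.71 Ω

In Ω:
  0.692 kΩ = 0.692 × 10³ Ω = 692
  605000 mΩ = 605000 × 10⁻³ Ω = 605
  3.42 Ω → 3.42
  0.00529 kΩ = 0.00529 × 10³ Ω = 5.29
Sum: 692 + 605 + 3.42 + 5.29 = 1305.71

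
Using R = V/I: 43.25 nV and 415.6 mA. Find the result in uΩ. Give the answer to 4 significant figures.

(43.25 × 10^-9) / (415.6 × 10^-3) = 0.104066 × 10^-6 Ω

0.1041 uΩ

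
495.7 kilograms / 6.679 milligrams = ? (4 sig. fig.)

74220000

(495.7 × 10³) / (6.679 × 10⁻³) = 74.218 × 10⁶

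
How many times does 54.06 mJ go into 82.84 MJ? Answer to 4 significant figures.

(82.84 × 10⁶) / (54.06 × 10⁻³) = 1.5324 × 10⁹

1532000000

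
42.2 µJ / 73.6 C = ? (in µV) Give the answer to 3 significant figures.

0.573 µV

(42.2 × 10^-6) / (73.6) = 0.57337 × 10^-6 V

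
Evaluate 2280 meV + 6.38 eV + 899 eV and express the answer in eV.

In eV:
  2280 meV = 2280 × 10⁻³ eV = 2.28
  6.38 eV → 6.38
  899 eV → 899
Sum: 2.28 + 6.38 + 899 = 907.66

907.66 eV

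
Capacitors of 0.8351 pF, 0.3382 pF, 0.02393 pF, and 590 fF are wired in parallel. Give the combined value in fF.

1787.23 fF

In fF:
  0.8351 pF = 0.8351e3 fF = 835.1
  0.3382 pF = 0.3382e3 fF = 338.2
  0.02393 pF = 0.02393e3 fF = 23.93
  590 fF → 590
Sum: 835.1 + 338.2 + 23.93 + 590 = 1787.23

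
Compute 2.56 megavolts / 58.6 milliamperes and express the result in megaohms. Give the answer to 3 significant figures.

43.7 megaohms

(2.56 × 10⁶) / (58.6 × 10⁻³) = 0.043686 × 10⁹ Ω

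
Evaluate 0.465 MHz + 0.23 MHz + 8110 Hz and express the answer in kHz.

703.11 kHz

In kHz:
  0.465 MHz = 0.465e3 kHz = 465
  0.23 MHz = 0.23e3 kHz = 230
  8110 Hz = 8110e-3 kHz = 8.11
Sum: 465 + 230 + 8.11 = 703.11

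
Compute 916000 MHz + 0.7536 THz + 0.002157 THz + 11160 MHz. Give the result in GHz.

1682.917 GHz

In GHz:
  916000 MHz = 916000e-3 GHz = 916
  0.7536 THz = 0.7536e3 GHz = 753.6
  0.002157 THz = 0.002157e3 GHz = 2.157
  11160 MHz = 11160e-3 GHz = 11.16
Sum: 916 + 753.6 + 2.157 + 11.16 = 1682.917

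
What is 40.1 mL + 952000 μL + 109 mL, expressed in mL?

1101.1 mL

In mL:
  40.1 mL → 40.1
  952000 μL = 952000e-3 mL = 952
  109 mL → 109
Sum: 40.1 + 952 + 109 = 1101.1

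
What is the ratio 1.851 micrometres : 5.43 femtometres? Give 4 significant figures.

(1.851 × 10⁻⁶) / (5.43 × 10⁻¹⁵) = 0.34088 × 10⁹

340900000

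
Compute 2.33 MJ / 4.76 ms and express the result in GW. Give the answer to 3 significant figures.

0.489 GW

(2.33 × 10⁶) / (4.76 × 10⁻³) = 0.4895 × 10⁹ W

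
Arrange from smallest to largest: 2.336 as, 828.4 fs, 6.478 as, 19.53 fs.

2.336 as < 6.478 as < 19.53 fs < 828.4 fs

2.336 as = 0.000000000000000002336 s
828.4 fs = 0.0000000000008284 s
6.478 as = 0.000000000000000006478 s
19.53 fs = 0.00000000000001953 s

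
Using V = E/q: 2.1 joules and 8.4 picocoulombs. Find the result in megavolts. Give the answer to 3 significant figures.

(2.1) / (8.4e-12) = 0.25e12 V

250000 megavolts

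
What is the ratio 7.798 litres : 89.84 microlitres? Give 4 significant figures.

86800

(7.798) / (89.84 × 10^-6) = 0.086799 × 10^6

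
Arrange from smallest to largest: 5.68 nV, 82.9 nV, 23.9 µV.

5.68 nV = 0.00000000568 V
82.9 nV = 0.0000000829 V
23.9 µV = 0.0000239 V

5.68 nV < 82.9 nV < 23.9 µV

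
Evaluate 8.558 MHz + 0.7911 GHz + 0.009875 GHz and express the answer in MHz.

809.533 MHz

In MHz:
  8.558 MHz → 8.558
  0.7911 GHz = 0.7911e3 MHz = 791.1
  0.009875 GHz = 0.009875e3 MHz = 9.875
Sum: 8.558 + 791.1 + 9.875 = 809.533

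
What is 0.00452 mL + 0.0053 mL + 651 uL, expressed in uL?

In uL:
  0.00452 mL = 0.00452 × 10³ uL = 4.52
  0.0053 mL = 0.0053 × 10³ uL = 5.3
  651 uL → 651
Sum: 4.52 + 5.3 + 651 = 660.82

660.82 uL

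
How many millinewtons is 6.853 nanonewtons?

nano = 10^-9, milli = 10^-3; factor is 10^-6.
6.853 × 10^-6 = 0.000006853

0.000006853 millinewtons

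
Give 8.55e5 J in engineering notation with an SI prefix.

855 kJ

= 855e3 J; 1e3 is kilo.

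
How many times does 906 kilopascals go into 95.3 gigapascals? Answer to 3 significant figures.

105000

(95.3 × 10⁹) / (906 × 10³) = 0.1052 × 10⁶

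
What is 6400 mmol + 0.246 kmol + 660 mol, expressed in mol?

912.4 mol

In mol:
  6400 mmol = 6400e-3 mol = 6.4
  0.246 kmol = 0.246e3 mol = 246
  660 mol → 660
Sum: 6.4 + 246 + 660 = 912.4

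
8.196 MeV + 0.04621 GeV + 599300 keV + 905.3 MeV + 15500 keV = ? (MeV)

In MeV:
  8.196 MeV → 8.196
  0.04621 GeV = 0.04621 × 10^3 MeV = 46.21
  599300 keV = 599300 × 10^-3 MeV = 599.3
  905.3 MeV → 905.3
  15500 keV = 15500 × 10^-3 MeV = 15.5
Sum: 8.196 + 46.21 + 599.3 + 905.3 + 15.5 = 1574.506

1574.506 MeV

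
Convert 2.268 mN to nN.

2268000 nN

milli = 10^-3, nano = 10^-9; factor is 10^6.
2.268 × 10^6 = 2268000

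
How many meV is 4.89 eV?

(no prefix) = 10⁰, milli = 10⁻³; factor is 10³.
4.89 × 10³ = 4890

4890 meV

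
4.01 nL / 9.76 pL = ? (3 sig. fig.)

(4.01 × 10^-9) / (9.76 × 10^-12) = 0.4109 × 10^3

411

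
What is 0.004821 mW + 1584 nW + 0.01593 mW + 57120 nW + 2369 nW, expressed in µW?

81.824 µW

In µW:
  0.004821 mW = 0.004821e3 µW = 4.821
  1584 nW = 1584e-3 µW = 1.584
  0.01593 mW = 0.01593e3 µW = 15.93
  57120 nW = 57120e-3 µW = 57.12
  2369 nW = 2369e-3 µW = 2.369
Sum: 4.821 + 1.584 + 15.93 + 57.12 + 2.369 = 81.824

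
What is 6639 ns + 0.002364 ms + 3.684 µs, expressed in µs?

12.687 µs

In µs:
  6639 ns = 6639 × 10^-3 µs = 6.639
  0.002364 ms = 0.002364 × 10^3 µs = 2.364
  3.684 µs → 3.684
Sum: 6.639 + 2.364 + 3.684 = 12.687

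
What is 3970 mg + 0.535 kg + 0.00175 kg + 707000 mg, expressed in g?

In g:
  3970 mg = 3970e-3 g = 3.97
  0.535 kg = 0.535e3 g = 535
  0.00175 kg = 0.00175e3 g = 1.75
  707000 mg = 707000e-3 g = 707
Sum: 3.97 + 535 + 1.75 + 707 = 1247.72

1247.72 g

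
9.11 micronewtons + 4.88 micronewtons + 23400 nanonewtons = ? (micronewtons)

In micronewtons:
  9.11 micronewtons → 9.11
  4.88 micronewtons → 4.88
  23400 nanonewtons = 23400 × 10^-3 micronewtons = 23.4
Sum: 9.11 + 4.88 + 23.4 = 37.39

37.39 micronewtons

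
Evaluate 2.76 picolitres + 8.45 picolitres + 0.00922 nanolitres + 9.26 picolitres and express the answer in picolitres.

29.69 picolitres

In picolitres:
  2.76 picolitres → 2.76
  8.45 picolitres → 8.45
  0.00922 nanolitres = 0.00922 × 10³ picolitres = 9.22
  9.26 picolitres → 9.26
Sum: 2.76 + 8.45 + 9.22 + 9.26 = 29.69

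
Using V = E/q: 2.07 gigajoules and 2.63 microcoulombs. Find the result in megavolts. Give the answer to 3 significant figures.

787000000 megavolts

(2.07 × 10⁹) / (2.63 × 10⁻⁶) = 0.78707 × 10¹⁵ V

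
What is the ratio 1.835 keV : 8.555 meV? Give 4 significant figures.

(1.835e3) / (8.555e-3) = 0.21449e6

214500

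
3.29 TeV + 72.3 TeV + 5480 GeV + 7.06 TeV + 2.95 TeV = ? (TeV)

91.08 TeV

In TeV:
  3.29 TeV → 3.29
  72.3 TeV → 72.3
  5480 GeV = 5480 × 10^-3 TeV = 5.48
  7.06 TeV → 7.06
  2.95 TeV → 2.95
Sum: 3.29 + 72.3 + 5.48 + 7.06 + 2.95 = 91.08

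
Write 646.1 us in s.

micro = 10⁻⁶, (no prefix) = 10⁰; factor is 10⁻⁶.
646.1 × 10⁻⁶ = 0.0006461

0.0006461 s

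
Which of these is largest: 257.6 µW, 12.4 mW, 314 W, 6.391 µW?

257.6 µW = 0.0002576 W
12.4 mW = 0.0124 W
314 W = 314 W
6.391 µW = 0.000006391 W

314 W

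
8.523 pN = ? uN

pico = 10^-12, micro = 10^-6; factor is 10^-6.
8.523 × 10^-6 = 0.000008523

0.000008523 uN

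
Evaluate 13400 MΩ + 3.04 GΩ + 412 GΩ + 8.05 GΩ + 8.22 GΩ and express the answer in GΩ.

444.71 GΩ

In GΩ:
  13400 MΩ = 13400 × 10⁻³ GΩ = 13.4
  3.04 GΩ → 3.04
  412 GΩ → 412
  8.05 GΩ → 8.05
  8.22 GΩ → 8.22
Sum: 13.4 + 3.04 + 412 + 8.05 + 8.22 = 444.71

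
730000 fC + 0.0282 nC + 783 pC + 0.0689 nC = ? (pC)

In pC:
  730000 fC = 730000e-3 pC = 730
  0.0282 nC = 0.0282e3 pC = 28.2
  783 pC → 783
  0.0689 nC = 0.0689e3 pC = 68.9
Sum: 730 + 28.2 + 783 + 68.9 = 1610.1

1610.1 pC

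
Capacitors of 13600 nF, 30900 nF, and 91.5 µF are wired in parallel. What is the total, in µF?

In µF:
  13600 nF = 13600 × 10^-3 µF = 13.6
  30900 nF = 30900 × 10^-3 µF = 30.9
  91.5 µF → 91.5
Sum: 13.6 + 30.9 + 91.5 = 136

136 µF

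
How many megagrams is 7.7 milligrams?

milli = 10⁻³, mega = 10⁶; factor is 10⁻⁹.
7.7 × 10⁻⁹ = 0.0000000077

0.0000000077 megagrams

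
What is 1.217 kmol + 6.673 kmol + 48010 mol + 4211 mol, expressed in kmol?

In kmol:
  1.217 kmol → 1.217
  6.673 kmol → 6.673
  48010 mol = 48010 × 10^-3 kmol = 48.01
  4211 mol = 4211 × 10^-3 kmol = 4.211
Sum: 1.217 + 6.673 + 48.01 + 4.211 = 60.111

60.111 kmol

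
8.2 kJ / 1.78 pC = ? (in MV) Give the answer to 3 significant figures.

4610000000 MV

(8.2 × 10^3) / (1.78 × 10^-12) = 4.6067 × 10^15 V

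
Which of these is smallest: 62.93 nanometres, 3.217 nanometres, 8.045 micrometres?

62.93 nanometres = 0.00000006293 metres
3.217 nanometres = 0.000000003217 metres
8.045 micrometres = 0.000008045 metres

3.217 nanometres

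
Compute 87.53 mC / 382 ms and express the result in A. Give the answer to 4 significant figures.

(87.53 × 10^-3) / (382 × 10^-3) = 0.229136 A

0.2291 A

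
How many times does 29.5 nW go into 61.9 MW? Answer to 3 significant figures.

2100000000000000

(61.9 × 10⁶) / (29.5 × 10⁻⁹) = 2.098 × 10¹⁵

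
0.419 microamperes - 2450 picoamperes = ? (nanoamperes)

416.55 nanoamperes

In nanoamperes:
  0.419 microamperes = 0.419e3 nanoamperes = 419
  2450 picoamperes = 2450e-3 nanoamperes = 2.45
Difference: 419 - 2.45 = 416.55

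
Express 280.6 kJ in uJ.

280600000000 uJ

kilo = 10^3, micro = 10^-6; factor is 10^9.
280.6 × 10^9 = 280600000000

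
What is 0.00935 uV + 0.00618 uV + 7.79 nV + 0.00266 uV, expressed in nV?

In nV:
  0.00935 uV = 0.00935 × 10³ nV = 9.35
  0.00618 uV = 0.00618 × 10³ nV = 6.18
  7.79 nV → 7.79
  0.00266 uV = 0.00266 × 10³ nV = 2.66
Sum: 9.35 + 6.18 + 7.79 + 2.66 = 25.98

25.98 nV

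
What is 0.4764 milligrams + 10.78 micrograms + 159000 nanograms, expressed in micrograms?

646.18 micrograms

In micrograms:
  0.4764 milligrams = 0.4764 × 10^3 micrograms = 476.4
  10.78 micrograms → 10.78
  159000 nanograms = 159000 × 10^-3 micrograms = 159
Sum: 476.4 + 10.78 + 159 = 646.18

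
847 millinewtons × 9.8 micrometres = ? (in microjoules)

8.3006 microjoules

847e-3 × 9.8e-6 = 8300.6e-9 J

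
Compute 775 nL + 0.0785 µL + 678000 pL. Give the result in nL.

In nL:
  775 nL → 775
  0.0785 µL = 0.0785e3 nL = 78.5
  678000 pL = 678000e-3 nL = 678
Sum: 775 + 78.5 + 678 = 1531.5

1531.5 nL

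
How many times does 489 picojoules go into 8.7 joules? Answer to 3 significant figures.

17800000000

(8.7) / (489e-12) = 0.01779e12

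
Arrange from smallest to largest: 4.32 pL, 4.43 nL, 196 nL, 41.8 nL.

4.32 pL < 4.43 nL < 41.8 nL < 196 nL

4.32 pL = 0.00000000000432 L
4.43 nL = 0.00000000443 L
196 nL = 0.000000196 L
41.8 nL = 0.0000000418 L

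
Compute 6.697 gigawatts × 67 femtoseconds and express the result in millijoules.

6.697e9 × 67e-15 = 448.699e-6 J

0.448699 millijoules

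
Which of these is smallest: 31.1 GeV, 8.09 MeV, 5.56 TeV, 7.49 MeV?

7.49 MeV

31.1 GeV = 31100000000 eV
8.09 MeV = 8090000 eV
5.56 TeV = 5560000000000 eV
7.49 MeV = 7490000 eV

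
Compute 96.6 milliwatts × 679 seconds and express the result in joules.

96.6e-3 × 679 = 65591.4e-3 J

65.5914 joules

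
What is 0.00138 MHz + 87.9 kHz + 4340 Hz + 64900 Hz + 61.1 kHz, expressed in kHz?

219.62 kHz

In kHz:
  0.00138 MHz = 0.00138e3 kHz = 1.38
  87.9 kHz → 87.9
  4340 Hz = 4340e-3 kHz = 4.34
  64900 Hz = 64900e-3 kHz = 64.9
  61.1 kHz → 61.1
Sum: 1.38 + 87.9 + 4.34 + 64.9 + 61.1 = 219.62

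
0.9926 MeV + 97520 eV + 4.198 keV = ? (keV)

In keV:
  0.9926 MeV = 0.9926 × 10^3 keV = 992.6
  97520 eV = 97520 × 10^-3 keV = 97.52
  4.198 keV → 4.198
Sum: 992.6 + 97.52 + 4.198 = 1094.318

1094.318 keV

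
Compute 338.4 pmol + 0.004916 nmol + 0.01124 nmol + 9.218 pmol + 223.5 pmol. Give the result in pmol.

587.274 pmol

In pmol:
  338.4 pmol → 338.4
  0.004916 nmol = 0.004916 × 10^3 pmol = 4.916
  0.01124 nmol = 0.01124 × 10^3 pmol = 11.24
  9.218 pmol → 9.218
  223.5 pmol → 223.5
Sum: 338.4 + 4.916 + 11.24 + 9.218 + 223.5 = 587.274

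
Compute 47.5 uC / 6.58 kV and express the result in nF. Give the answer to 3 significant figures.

(47.5e-6) / (6.58e3) = 7.2188e-9 F

7.22 nF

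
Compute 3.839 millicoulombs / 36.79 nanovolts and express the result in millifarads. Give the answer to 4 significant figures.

104300000 millifarads

(3.839e-3) / (36.79e-9) = 0.104349e6 F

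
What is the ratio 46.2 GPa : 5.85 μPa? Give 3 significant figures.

7900000000000000

(46.2e9) / (5.85e-6) = 7.897e15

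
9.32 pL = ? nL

pico = 10⁻¹², nano = 10⁻⁹; factor is 10⁻³.
9.32 × 10⁻³ = 0.00932

0.00932 nL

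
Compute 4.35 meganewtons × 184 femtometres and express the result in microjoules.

4.35e6 × 184e-15 = 800.4e-9 J

0.8004 microjoules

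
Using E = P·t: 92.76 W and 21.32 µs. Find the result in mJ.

1.9776432 mJ

92.76 × 21.32 × 10^-6 = 1977.6432 × 10^-6 J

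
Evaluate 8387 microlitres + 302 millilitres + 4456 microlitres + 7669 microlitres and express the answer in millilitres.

In millilitres:
  8387 microlitres = 8387 × 10⁻³ millilitres = 8.387
  302 millilitres → 302
  4456 microlitres = 4456 × 10⁻³ millilitres = 4.456
  7669 microlitres = 7669 × 10⁻³ millilitres = 7.669
Sum: 8.387 + 302 + 4.456 + 7.669 = 322.512

322.512 millilitres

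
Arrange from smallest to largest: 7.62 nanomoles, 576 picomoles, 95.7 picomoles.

7.62 nanomoles = 0.00000000762 moles
576 picomoles = 0.000000000576 moles
95.7 picomoles = 0.0000000000957 moles

95.7 picomoles < 576 picomoles < 7.62 nanomoles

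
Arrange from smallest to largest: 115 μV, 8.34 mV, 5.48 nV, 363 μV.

5.48 nV < 115 μV < 363 μV < 8.34 mV

115 μV = 0.000115 V
8.34 mV = 0.00834 V
5.48 nV = 0.00000000548 V
363 μV = 0.000363 V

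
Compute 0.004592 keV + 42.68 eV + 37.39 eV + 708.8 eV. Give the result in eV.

793.462 eV

In eV:
  0.004592 keV = 0.004592 × 10^3 eV = 4.592
  42.68 eV → 42.68
  37.39 eV → 37.39
  708.8 eV → 708.8
Sum: 4.592 + 42.68 + 37.39 + 708.8 = 793.462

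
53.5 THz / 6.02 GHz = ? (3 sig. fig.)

(53.5 × 10¹²) / (6.02 × 10⁹) = 8.887 × 10³

8890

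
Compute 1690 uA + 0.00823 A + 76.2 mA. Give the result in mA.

86.12 mA

In mA:
  1690 uA = 1690 × 10⁻³ mA = 1.69
  0.00823 A = 0.00823 × 10³ mA = 8.23
  76.2 mA → 76.2
Sum: 1.69 + 8.23 + 76.2 = 86.12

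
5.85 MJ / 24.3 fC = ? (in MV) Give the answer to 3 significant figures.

(5.85 × 10⁶) / (24.3 × 10⁻¹⁵) = 0.24074 × 10²¹ V

241000000000000 MV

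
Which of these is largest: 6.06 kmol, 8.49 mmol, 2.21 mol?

6.06 kmol

6.06 kmol = 6060 mol
8.49 mmol = 0.00849 mol
2.21 mol = 2.21 mol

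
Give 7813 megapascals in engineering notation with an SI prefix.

= 7.813 × 10^9 pascals; 10^9 is giga.

7.813 gigapascals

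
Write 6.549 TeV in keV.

tera = 1e12, kilo = 1e3; factor is 1e9.
6.549 × 1e9 = 6549000000

6549000000 keV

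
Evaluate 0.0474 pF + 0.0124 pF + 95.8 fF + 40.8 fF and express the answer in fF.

196.4 fF

In fF:
  0.0474 pF = 0.0474 × 10^3 fF = 47.4
  0.0124 pF = 0.0124 × 10^3 fF = 12.4
  95.8 fF → 95.8
  40.8 fF → 40.8
Sum: 47.4 + 12.4 + 95.8 + 40.8 = 196.4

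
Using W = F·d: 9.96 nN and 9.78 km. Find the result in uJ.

9.96 × 10^-9 × 9.78 × 10^3 = 97.4088 × 10^-6 J

97.4088 uJ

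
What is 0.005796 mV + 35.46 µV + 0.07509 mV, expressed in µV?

116.346 µV

In µV:
  0.005796 mV = 0.005796 × 10^3 µV = 5.796
  35.46 µV → 35.46
  0.07509 mV = 0.07509 × 10^3 µV = 75.09
Sum: 5.796 + 35.46 + 75.09 = 116.346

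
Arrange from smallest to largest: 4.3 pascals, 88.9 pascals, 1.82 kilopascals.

4.3 pascals = 4.3 pascals
88.9 pascals = 88.9 pascals
1.82 kilopascals = 1820 pascals

4.3 pascals < 88.9 pascals < 1.82 kilopascals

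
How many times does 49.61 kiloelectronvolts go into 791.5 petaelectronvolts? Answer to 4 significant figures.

15950000000000

(791.5 × 10^15) / (49.61 × 10^3) = 15.954 × 10^12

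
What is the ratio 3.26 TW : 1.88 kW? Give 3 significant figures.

1730000000

(3.26 × 10¹²) / (1.88 × 10³) = 1.734 × 10⁹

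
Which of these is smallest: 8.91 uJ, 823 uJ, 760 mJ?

8.91 uJ = 0.00000891 J
823 uJ = 0.000823 J
760 mJ = 0.76 J

8.91 uJ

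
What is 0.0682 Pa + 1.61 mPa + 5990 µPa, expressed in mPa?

In mPa:
  0.0682 Pa = 0.0682 × 10³ mPa = 68.2
  1.61 mPa → 1.61
  5990 µPa = 5990 × 10⁻³ mPa = 5.99
Sum: 68.2 + 1.61 + 5.99 = 75.8

75.8 mPa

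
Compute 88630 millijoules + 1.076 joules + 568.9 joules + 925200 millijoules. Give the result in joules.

In joules:
  88630 millijoules = 88630 × 10⁻³ joules = 88.63
  1.076 joules → 1.076
  568.9 joules → 568.9
  925200 millijoules = 925200 × 10⁻³ joules = 925.2
Sum: 88.63 + 1.076 + 568.9 + 925.2 = 1583.806

1583.806 joules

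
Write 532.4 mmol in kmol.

milli = 1e-3, kilo = 1e3; factor is 1e-6.
532.4 × 1e-6 = 0.0005324

0.0005324 kmol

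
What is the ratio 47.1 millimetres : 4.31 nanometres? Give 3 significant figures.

(47.1 × 10^-3) / (4.31 × 10^-9) = 10.93 × 10^6

10900000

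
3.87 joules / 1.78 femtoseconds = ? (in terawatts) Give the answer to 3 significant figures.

(3.87) / (1.78 × 10⁻¹⁵) = 2.1742 × 10¹⁵ W

2170 terawatts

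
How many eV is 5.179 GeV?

giga = 10⁹, (no prefix) = 10⁰; factor is 10⁹.
5.179 × 10⁹ = 5179000000

5179000000 eV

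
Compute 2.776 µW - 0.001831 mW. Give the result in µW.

In µW:
  2.776 µW → 2.776
  0.001831 mW = 0.001831 × 10^3 µW = 1.831
Difference: 2.776 - 1.831 = 0.945

0.945 µW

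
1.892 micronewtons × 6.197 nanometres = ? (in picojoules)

0.011724724 picojoules

1.892 × 10^-6 × 6.197 × 10^-9 = 11.724724 × 10^-15 J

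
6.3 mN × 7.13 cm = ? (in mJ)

6.3e-3 × 7.13e-2 = 44.919e-5 J

0.44919 mJ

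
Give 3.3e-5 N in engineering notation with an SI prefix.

= 33e-6 N; 1e-6 is micro.

33 uN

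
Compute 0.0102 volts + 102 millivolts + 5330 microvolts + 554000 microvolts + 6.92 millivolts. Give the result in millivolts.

In millivolts:
  0.0102 volts = 0.0102 × 10^3 millivolts = 10.2
  102 millivolts → 102
  5330 microvolts = 5330 × 10^-3 millivolts = 5.33
  554000 microvolts = 554000 × 10^-3 millivolts = 554
  6.92 millivolts → 6.92
Sum: 10.2 + 102 + 5.33 + 554 + 6.92 = 678.45

678.45 millivolts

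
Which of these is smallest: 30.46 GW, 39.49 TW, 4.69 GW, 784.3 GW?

30.46 GW = 30460000000 W
39.49 TW = 39490000000000 W
4.69 GW = 4690000000 W
784.3 GW = 784300000000 W

4.69 GW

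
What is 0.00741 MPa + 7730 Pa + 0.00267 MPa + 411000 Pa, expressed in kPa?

In kPa:
  0.00741 MPa = 0.00741e3 kPa = 7.41
  7730 Pa = 7730e-3 kPa = 7.73
  0.00267 MPa = 0.00267e3 kPa = 2.67
  411000 Pa = 411000e-3 kPa = 411
Sum: 7.41 + 7.73 + 2.67 + 411 = 428.81

428.81 kPa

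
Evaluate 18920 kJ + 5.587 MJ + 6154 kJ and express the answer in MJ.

30.661 MJ

In MJ:
  18920 kJ = 18920 × 10⁻³ MJ = 18.92
  5.587 MJ → 5.587
  6154 kJ = 6154 × 10⁻³ MJ = 6.154
Sum: 18.92 + 5.587 + 6.154 = 30.661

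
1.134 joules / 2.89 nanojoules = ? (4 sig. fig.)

392400000

(1.134) / (2.89e-9) = 0.39239e9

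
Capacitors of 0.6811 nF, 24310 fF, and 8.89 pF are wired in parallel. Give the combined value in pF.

714.3 pF

In pF:
  0.6811 nF = 0.6811 × 10³ pF = 681.1
  24310 fF = 24310 × 10⁻³ pF = 24.31
  8.89 pF → 8.89
Sum: 681.1 + 24.31 + 8.89 = 714.3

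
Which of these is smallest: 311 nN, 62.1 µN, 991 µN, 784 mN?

311 nN

311 nN = 0.000000311 N
62.1 µN = 0.0000621 N
991 µN = 0.000991 N
784 mN = 0.784 N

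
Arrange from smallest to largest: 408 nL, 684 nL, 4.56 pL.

408 nL = 0.000000408 L
684 nL = 0.000000684 L
4.56 pL = 0.00000000000456 L

4.56 pL < 408 nL < 684 nL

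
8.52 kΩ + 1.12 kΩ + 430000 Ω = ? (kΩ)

In kΩ:
  8.52 kΩ → 8.52
  1.12 kΩ → 1.12
  430000 Ω = 430000e-3 kΩ = 430
Sum: 8.52 + 1.12 + 430 = 439.64

439.64 kΩ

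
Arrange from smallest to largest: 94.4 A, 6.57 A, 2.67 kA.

6.57 A < 94.4 A < 2.67 kA

94.4 A = 94.4 A
6.57 A = 6.57 A
2.67 kA = 2670 A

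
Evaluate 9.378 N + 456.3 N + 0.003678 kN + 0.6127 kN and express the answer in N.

In N:
  9.378 N → 9.378
  456.3 N → 456.3
  0.003678 kN = 0.003678e3 N = 3.678
  0.6127 kN = 0.6127e3 N = 612.7
Sum: 9.378 + 456.3 + 3.678 + 612.7 = 1082.056

1082.056 N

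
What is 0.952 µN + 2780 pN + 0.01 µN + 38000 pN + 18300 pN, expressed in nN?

In nN:
  0.952 µN = 0.952 × 10^3 nN = 952
  2780 pN = 2780 × 10^-3 nN = 2.78
  0.01 µN = 0.01 × 10^3 nN = 10
  38000 pN = 38000 × 10^-3 nN = 38
  18300 pN = 18300 × 10^-3 nN = 18.3
Sum: 952 + 2.78 + 10 + 38 + 18.3 = 1021.08

1021.08 nN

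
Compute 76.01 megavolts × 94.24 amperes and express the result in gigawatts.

76.01 × 10⁶ × 94.24 = 7163.1824 × 10⁶ W

7.1631824 gigawatts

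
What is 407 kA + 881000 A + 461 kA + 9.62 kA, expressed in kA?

In kA:
  407 kA → 407
  881000 A = 881000 × 10^-3 kA = 881
  461 kA → 461
  9.62 kA → 9.62
Sum: 407 + 881 + 461 + 9.62 = 1758.62

1758.62 kA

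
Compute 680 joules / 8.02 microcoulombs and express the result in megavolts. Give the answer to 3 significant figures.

(680) / (8.02 × 10^-6) = 84.788 × 10^6 V

84.8 megavolts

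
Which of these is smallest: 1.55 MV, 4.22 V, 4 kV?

4.22 V

1.55 MV = 1550000 V
4.22 V = 4.22 V
4 kV = 4000 V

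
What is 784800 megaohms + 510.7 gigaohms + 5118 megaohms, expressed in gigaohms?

1300.618 gigaohms

In gigaohms:
  784800 megaohms = 784800e-3 gigaohms = 784.8
  510.7 gigaohms → 510.7
  5118 megaohms = 5118e-3 gigaohms = 5.118
Sum: 784.8 + 510.7 + 5.118 = 1300.618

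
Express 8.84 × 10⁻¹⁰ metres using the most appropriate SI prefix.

884 picometres

= 884 × 10⁻¹² metres; 10⁻¹² is pico.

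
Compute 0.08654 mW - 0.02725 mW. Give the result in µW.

In µW:
  0.08654 mW = 0.08654 × 10³ µW = 86.54
  0.02725 mW = 0.02725 × 10³ µW = 27.25
Difference: 86.54 - 27.25 = 59.29

59.29 µW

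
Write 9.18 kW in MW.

0.00918 MW

kilo = 10³, mega = 10⁶; factor is 10⁻³.
9.18 × 10⁻³ = 0.00918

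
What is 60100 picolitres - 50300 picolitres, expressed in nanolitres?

9.8 nanolitres

In nanolitres:
  60100 picolitres = 60100 × 10^-3 nanolitres = 60.1
  50300 picolitres = 50300 × 10^-3 nanolitres = 50.3
Difference: 60.1 - 50.3 = 9.8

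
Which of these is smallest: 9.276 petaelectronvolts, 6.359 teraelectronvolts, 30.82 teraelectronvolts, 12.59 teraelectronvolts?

9.276 petaelectronvolts = 9276000000000000 electronvolts
6.359 teraelectronvolts = 6359000000000 electronvolts
30.82 teraelectronvolts = 30820000000000 electronvolts
12.59 teraelectronvolts = 12590000000000 electronvolts

6.359 teraelectronvolts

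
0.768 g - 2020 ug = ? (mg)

In mg:
  0.768 g = 0.768 × 10³ mg = 768
  2020 ug = 2020 × 10⁻³ mg = 2.02
Difference: 768 - 2.02 = 765.98

765.98 mg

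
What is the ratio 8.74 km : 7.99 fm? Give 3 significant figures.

1090000000000000000

(8.74 × 10³) / (7.99 × 10⁻¹⁵) = 1.094 × 10¹⁸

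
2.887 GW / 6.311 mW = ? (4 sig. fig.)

457500000000

(2.887 × 10^9) / (6.311 × 10^-3) = 0.45746 × 10^12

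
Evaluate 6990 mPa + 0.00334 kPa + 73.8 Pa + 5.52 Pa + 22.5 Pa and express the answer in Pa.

112.15 Pa

In Pa:
  6990 mPa = 6990 × 10^-3 Pa = 6.99
  0.00334 kPa = 0.00334 × 10^3 Pa = 3.34
  73.8 Pa → 73.8
  5.52 Pa → 5.52
  22.5 Pa → 22.5
Sum: 6.99 + 3.34 + 73.8 + 5.52 + 22.5 = 112.15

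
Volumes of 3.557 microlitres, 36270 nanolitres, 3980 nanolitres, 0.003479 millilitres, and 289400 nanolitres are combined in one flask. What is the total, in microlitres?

In microlitres:
  3.557 microlitres → 3.557
  36270 nanolitres = 36270 × 10^-3 microlitres = 36.27
  3980 nanolitres = 3980 × 10^-3 microlitres = 3.98
  0.003479 millilitres = 0.003479 × 10^3 microlitres = 3.479
  289400 nanolitres = 289400 × 10^-3 microlitres = 289.4
Sum: 3.557 + 36.27 + 3.98 + 3.479 + 289.4 = 336.686

336.686 microlitres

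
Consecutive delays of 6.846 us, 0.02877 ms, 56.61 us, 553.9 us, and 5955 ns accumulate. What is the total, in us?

In us:
  6.846 us → 6.846
  0.02877 ms = 0.02877 × 10³ us = 28.77
  56.61 us → 56.61
  553.9 us → 553.9
  5955 ns = 5955 × 10⁻³ us = 5.955
Sum: 6.846 + 28.77 + 56.61 + 553.9 + 5.955 = 652.081

652.081 us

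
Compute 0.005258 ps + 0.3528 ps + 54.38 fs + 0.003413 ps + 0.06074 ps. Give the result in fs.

476.591 fs

In fs:
  0.005258 ps = 0.005258 × 10^3 fs = 5.258
  0.3528 ps = 0.3528 × 10^3 fs = 352.8
  54.38 fs → 54.38
  0.003413 ps = 0.003413 × 10^3 fs = 3.413
  0.06074 ps = 0.06074 × 10^3 fs = 60.74
Sum: 5.258 + 352.8 + 54.38 + 3.413 + 60.74 = 476.591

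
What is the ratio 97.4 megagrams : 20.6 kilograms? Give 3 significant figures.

4730

(97.4 × 10^6) / (20.6 × 10^3) = 4.728 × 10^3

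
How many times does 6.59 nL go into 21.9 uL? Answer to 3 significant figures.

(21.9 × 10⁻⁶) / (6.59 × 10⁻⁹) = 3.323 × 10³

3320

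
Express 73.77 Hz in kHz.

0.07377 kHz

(no prefix) = 10^0, kilo = 10^3; factor is 10^-3.
73.77 × 10^-3 = 0.07377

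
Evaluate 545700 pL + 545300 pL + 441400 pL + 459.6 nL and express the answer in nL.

In nL:
  545700 pL = 545700e-3 nL = 545.7
  545300 pL = 545300e-3 nL = 545.3
  441400 pL = 441400e-3 nL = 441.4
  459.6 nL → 459.6
Sum: 545.7 + 545.3 + 441.4 + 459.6 = 1992

1992 nL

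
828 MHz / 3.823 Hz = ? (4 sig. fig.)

216600000

(828 × 10⁶) / (3.823) = 216.58 × 10⁶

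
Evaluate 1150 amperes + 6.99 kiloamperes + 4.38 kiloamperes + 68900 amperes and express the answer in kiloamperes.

In kiloamperes:
  1150 amperes = 1150 × 10^-3 kiloamperes = 1.15
  6.99 kiloamperes → 6.99
  4.38 kiloamperes → 4.38
  68900 amperes = 68900 × 10^-3 kiloamperes = 68.9
Sum: 1.15 + 6.99 + 4.38 + 68.9 = 81.42

81.42 kiloamperes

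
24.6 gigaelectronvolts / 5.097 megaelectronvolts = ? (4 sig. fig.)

(24.6 × 10⁹) / (5.097 × 10⁶) = 4.8264 × 10³

4826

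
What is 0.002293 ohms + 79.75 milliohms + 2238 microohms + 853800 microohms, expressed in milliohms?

In milliohms:
  0.002293 ohms = 0.002293 × 10³ milliohms = 2.293
  79.75 milliohms → 79.75
  2238 microohms = 2238 × 10⁻³ milliohms = 2.238
  853800 microohms = 853800 × 10⁻³ milliohms = 853.8
Sum: 2.293 + 79.75 + 2.238 + 853.8 = 938.081

938.081 milliohms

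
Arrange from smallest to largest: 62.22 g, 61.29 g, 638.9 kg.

62.22 g = 62.22 g
61.29 g = 61.29 g
638.9 kg = 638900 g

61.29 g < 62.22 g < 638.9 kg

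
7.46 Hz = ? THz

(no prefix) = 1e0, tera = 1e12; factor is 1e-12.
7.46 × 1e-12 = 0.00000000000746

0.00000000000746 THz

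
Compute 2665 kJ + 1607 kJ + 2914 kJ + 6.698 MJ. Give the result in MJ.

13.884 MJ

In MJ:
  2665 kJ = 2665 × 10^-3 MJ = 2.665
  1607 kJ = 1607 × 10^-3 MJ = 1.607
  2914 kJ = 2914 × 10^-3 MJ = 2.914
  6.698 MJ → 6.698
Sum: 2.665 + 1.607 + 2.914 + 6.698 = 13.884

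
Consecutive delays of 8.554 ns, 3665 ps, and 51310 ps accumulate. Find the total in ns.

In ns:
  8.554 ns → 8.554
  3665 ps = 3665e-3 ns = 3.665
  51310 ps = 51310e-3 ns = 51.31
Sum: 8.554 + 3.665 + 51.31 = 63.529

63.529 ns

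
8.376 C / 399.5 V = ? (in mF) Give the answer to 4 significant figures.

20.97 mF

(8.376) / (399.5) = 0.0209662 F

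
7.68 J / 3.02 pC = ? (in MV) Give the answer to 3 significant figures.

(7.68) / (3.02 × 10^-12) = 2.543 × 10^12 V

2540000 MV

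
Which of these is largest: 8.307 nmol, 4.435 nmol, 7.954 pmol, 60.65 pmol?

8.307 nmol = 0.000000008307 mol
4.435 nmol = 0.000000004435 mol
7.954 pmol = 0.000000000007954 mol
60.65 pmol = 0.00000000006065 mol

8.307 nmol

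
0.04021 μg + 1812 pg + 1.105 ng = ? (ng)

43.127 ng

In ng:
  0.04021 μg = 0.04021 × 10³ ng = 40.21
  1812 pg = 1812 × 10⁻³ ng = 1.812
  1.105 ng → 1.105
Sum: 40.21 + 1.812 + 1.105 = 43.127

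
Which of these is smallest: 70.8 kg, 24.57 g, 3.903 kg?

70.8 kg = 70800 g
24.57 g = 24.57 g
3.903 kg = 3903 g

24.57 g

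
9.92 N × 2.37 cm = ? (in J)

9.92 × 2.37 × 10⁻² = 23.5104 × 10⁻² J

0.235104 J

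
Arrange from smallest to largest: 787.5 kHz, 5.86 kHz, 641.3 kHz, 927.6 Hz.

927.6 Hz < 5.86 kHz < 641.3 kHz < 787.5 kHz

787.5 kHz = 787500 Hz
5.86 kHz = 5860 Hz
641.3 kHz = 641300 Hz
927.6 Hz = 927.6 Hz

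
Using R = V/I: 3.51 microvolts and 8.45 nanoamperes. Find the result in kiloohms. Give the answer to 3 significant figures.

(3.51 × 10^-6) / (8.45 × 10^-9) = 0.41538 × 10^3 Ω

0.415 kiloohms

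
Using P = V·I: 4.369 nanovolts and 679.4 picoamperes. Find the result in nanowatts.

4.369 × 10^-9 × 679.4 × 10^-12 = 2968.2986 × 10^-21 W

0.0000000029682986 nanowatts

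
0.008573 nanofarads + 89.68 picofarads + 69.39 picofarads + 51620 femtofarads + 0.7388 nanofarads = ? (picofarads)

958.063 picofarads

In picofarads:
  0.008573 nanofarads = 0.008573 × 10³ picofarads = 8.573
  89.68 picofarads → 89.68
  69.39 picofarads → 69.39
  51620 femtofarads = 51620 × 10⁻³ picofarads = 51.62
  0.7388 nanofarads = 0.7388 × 10³ picofarads = 738.8
Sum: 8.573 + 89.68 + 69.39 + 51.62 + 738.8 = 958.063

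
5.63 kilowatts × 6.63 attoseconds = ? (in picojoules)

0.0373269 picojoules

5.63 × 10^3 × 6.63 × 10^-18 = 37.3269 × 10^-15 J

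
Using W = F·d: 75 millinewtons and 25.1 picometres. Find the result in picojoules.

75 × 10^-3 × 25.1 × 10^-12 = 1882.5 × 10^-15 J

1.8825 picojoules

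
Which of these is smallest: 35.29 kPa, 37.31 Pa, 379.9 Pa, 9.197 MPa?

35.29 kPa = 35290 Pa
37.31 Pa = 37.31 Pa
379.9 Pa = 379.9 Pa
9.197 MPa = 9197000 Pa

37.31 Pa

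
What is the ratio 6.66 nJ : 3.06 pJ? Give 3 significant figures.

(6.66 × 10⁻⁹) / (3.06 × 10⁻¹²) = 2.176 × 10³

2180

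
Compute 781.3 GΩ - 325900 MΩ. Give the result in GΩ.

455.4 GΩ

In GΩ:
  781.3 GΩ → 781.3
  325900 MΩ = 325900 × 10⁻³ GΩ = 325.9
Difference: 781.3 - 325.9 = 455.4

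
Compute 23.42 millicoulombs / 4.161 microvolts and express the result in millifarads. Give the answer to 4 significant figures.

(23.42 × 10⁻³) / (4.161 × 10⁻⁶) = 5.62845 × 10³ F

5628000 millifarads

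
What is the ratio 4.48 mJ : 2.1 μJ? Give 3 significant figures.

(4.48e-3) / (2.1e-6) = 2.133e3

2130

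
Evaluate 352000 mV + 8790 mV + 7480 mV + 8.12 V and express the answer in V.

In V:
  352000 mV = 352000 × 10⁻³ V = 352
  8790 mV = 8790 × 10⁻³ V = 8.79
  7480 mV = 7480 × 10⁻³ V = 7.48
  8.12 V → 8.12
Sum: 352 + 8.79 + 7.48 + 8.12 = 376.39

376.39 V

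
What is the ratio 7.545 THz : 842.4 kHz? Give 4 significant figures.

(7.545 × 10^12) / (842.4 × 10^3) = 0.0089566 × 10^9

8957000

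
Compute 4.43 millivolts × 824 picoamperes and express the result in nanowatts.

4.43e-3 × 824e-12 = 3650.32e-15 W

0.00365032 nanowatts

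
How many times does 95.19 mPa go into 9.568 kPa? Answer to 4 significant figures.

100500

(9.568e3) / (95.19e-3) = 0.10051e6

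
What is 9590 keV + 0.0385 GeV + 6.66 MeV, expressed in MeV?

54.75 MeV

In MeV:
  9590 keV = 9590e-3 MeV = 9.59
  0.0385 GeV = 0.0385e3 MeV = 38.5
  6.66 MeV → 6.66
Sum: 9.59 + 38.5 + 6.66 = 54.75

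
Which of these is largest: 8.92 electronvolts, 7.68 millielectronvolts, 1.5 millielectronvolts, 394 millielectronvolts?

8.92 electronvolts = 8.92 electronvolts
7.68 millielectronvolts = 0.00768 electronvolts
1.5 millielectronvolts = 0.0015 electronvolts
394 millielectronvolts = 0.394 electronvolts

8.92 electronvolts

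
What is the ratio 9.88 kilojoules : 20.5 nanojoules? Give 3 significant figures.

482000000000

(9.88e3) / (20.5e-9) = 0.482e12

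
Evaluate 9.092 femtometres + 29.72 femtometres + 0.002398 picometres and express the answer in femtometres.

41.21 femtometres

In femtometres:
  9.092 femtometres → 9.092
  29.72 femtometres → 29.72
  0.002398 picometres = 0.002398 × 10³ femtometres = 2.398
Sum: 9.092 + 29.72 + 2.398 = 41.21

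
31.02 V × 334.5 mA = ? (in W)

31.02 × 334.5 × 10⁻³ = 10376.19 × 10⁻³ W

10.37619 W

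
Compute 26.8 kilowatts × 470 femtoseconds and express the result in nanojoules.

12.596 nanojoules

26.8 × 10³ × 470 × 10⁻¹⁵ = 12596 × 10⁻¹² J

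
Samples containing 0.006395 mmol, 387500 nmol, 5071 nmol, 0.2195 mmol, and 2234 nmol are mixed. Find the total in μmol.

In μmol:
  0.006395 mmol = 0.006395e3 μmol = 6.395
  387500 nmol = 387500e-3 μmol = 387.5
  5071 nmol = 5071e-3 μmol = 5.071
  0.2195 mmol = 0.2195e3 μmol = 219.5
  2234 nmol = 2234e-3 μmol = 2.234
Sum: 6.395 + 387.5 + 5.071 + 219.5 + 2.234 = 620.7

620.7 μmol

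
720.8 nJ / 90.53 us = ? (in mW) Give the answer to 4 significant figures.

(720.8 × 10^-9) / (90.53 × 10^-6) = 7.962 × 10^-3 W

7.962 mW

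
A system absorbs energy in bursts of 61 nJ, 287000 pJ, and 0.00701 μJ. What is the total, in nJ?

355.01 nJ

In nJ:
  61 nJ → 61
  287000 pJ = 287000e-3 nJ = 287
  0.00701 μJ = 0.00701e3 nJ = 7.01
Sum: 61 + 287 + 7.01 = 355.01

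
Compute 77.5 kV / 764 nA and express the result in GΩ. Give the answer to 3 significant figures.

101 GΩ

(77.5e3) / (764e-9) = 0.10144e12 Ω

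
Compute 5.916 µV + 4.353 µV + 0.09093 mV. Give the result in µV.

101.199 µV

In µV:
  5.916 µV → 5.916
  4.353 µV → 4.353
  0.09093 mV = 0.09093 × 10³ µV = 90.93
Sum: 5.916 + 4.353 + 90.93 = 101.199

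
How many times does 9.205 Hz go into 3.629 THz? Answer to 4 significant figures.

394200000000

(3.629e12) / (9.205) = 0.39424e12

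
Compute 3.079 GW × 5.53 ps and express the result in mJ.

3.079 × 10^9 × 5.53 × 10^-12 = 17.02687 × 10^-3 J

17.02687 mJ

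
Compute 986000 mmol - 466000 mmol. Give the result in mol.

520 mol

In mol:
  986000 mmol = 986000 × 10⁻³ mol = 986
  466000 mmol = 466000 × 10⁻³ mol = 466
Difference: 986 - 466 = 520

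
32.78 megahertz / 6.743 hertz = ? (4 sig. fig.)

(32.78e6) / (6.743) = 4.8613e6

4861000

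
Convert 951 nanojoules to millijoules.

nano = 10⁻⁹, milli = 10⁻³; factor is 10⁻⁶.
951 × 10⁻⁶ = 0.000951

0.000951 millijoules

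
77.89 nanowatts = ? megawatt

nano = 1e-9, mega = 1e6; factor is 1e-15.
77.89 × 1e-15 = 0.00000000000007789

0.00000000000007789 megawatts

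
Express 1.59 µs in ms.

0.00159 ms

micro = 1e-6, milli = 1e-3; factor is 1e-3.
1.59 × 1e-3 = 0.00159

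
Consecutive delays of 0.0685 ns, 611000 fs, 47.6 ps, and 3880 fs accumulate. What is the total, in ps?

In ps:
  0.0685 ns = 0.0685 × 10^3 ps = 68.5
  611000 fs = 611000 × 10^-3 ps = 611
  47.6 ps → 47.6
  3880 fs = 3880 × 10^-3 ps = 3.88
Sum: 68.5 + 611 + 47.6 + 3.88 = 730.98

730.98 ps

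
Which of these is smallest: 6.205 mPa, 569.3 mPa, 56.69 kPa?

6.205 mPa = 0.006205 Pa
569.3 mPa = 0.5693 Pa
56.69 kPa = 56690 Pa

6.205 mPa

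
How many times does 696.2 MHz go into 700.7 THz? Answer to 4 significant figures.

(700.7e12) / (696.2e6) = 1.0065e6

1006000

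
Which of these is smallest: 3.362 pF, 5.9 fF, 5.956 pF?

5.9 fF

3.362 pF = 0.000000000003362 F
5.9 fF = 0.0000000000000059 F
5.956 pF = 0.000000000005956 F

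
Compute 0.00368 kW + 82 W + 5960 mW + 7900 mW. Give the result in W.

99.54 W

In W:
  0.00368 kW = 0.00368 × 10³ W = 3.68
  82 W → 82
  5960 mW = 5960 × 10⁻³ W = 5.96
  7900 mW = 7900 × 10⁻³ W = 7.9
Sum: 3.68 + 82 + 5.96 + 7.9 = 99.54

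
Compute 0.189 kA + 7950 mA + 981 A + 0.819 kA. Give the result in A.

1996.95 A

In A:
  0.189 kA = 0.189 × 10^3 A = 189
  7950 mA = 7950 × 10^-3 A = 7.95
  981 A → 981
  0.819 kA = 0.819 × 10^3 A = 819
Sum: 189 + 7.95 + 981 + 819 = 1996.95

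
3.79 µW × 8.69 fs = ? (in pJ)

3.79 × 10⁻⁶ × 8.69 × 10⁻¹⁵ = 32.9351 × 10⁻²¹ J

0.0000000329351 pJ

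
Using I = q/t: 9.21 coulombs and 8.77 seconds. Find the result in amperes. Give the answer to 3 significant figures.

(9.21) / (8.77) = 1.0502 A

1.05 amperes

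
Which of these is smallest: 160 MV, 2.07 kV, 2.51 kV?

2.07 kV

160 MV = 160000000 V
2.07 kV = 2070 V
2.51 kV = 2510 V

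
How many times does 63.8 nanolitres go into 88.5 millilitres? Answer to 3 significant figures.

(88.5 × 10⁻³) / (63.8 × 10⁻⁹) = 1.387 × 10⁶

1390000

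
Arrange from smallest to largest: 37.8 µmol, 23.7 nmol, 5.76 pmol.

5.76 pmol < 23.7 nmol < 37.8 µmol

37.8 µmol = 0.0000378 mol
23.7 nmol = 0.0000000237 mol
5.76 pmol = 0.00000000000576 mol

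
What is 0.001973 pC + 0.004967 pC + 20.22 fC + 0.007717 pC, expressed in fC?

In fC:
  0.001973 pC = 0.001973 × 10³ fC = 1.973
  0.004967 pC = 0.004967 × 10³ fC = 4.967
  20.22 fC → 20.22
  0.007717 pC = 0.007717 × 10³ fC = 7.717
Sum: 1.973 + 4.967 + 20.22 + 7.717 = 34.877

34.877 fC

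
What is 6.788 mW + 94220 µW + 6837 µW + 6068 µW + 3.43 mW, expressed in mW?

In mW:
  6.788 mW → 6.788
  94220 µW = 94220 × 10⁻³ mW = 94.22
  6837 µW = 6837 × 10⁻³ mW = 6.837
  6068 µW = 6068 × 10⁻³ mW = 6.068
  3.43 mW → 3.43
Sum: 6.788 + 94.22 + 6.837 + 6.068 + 3.43 = 117.343

117.343 mW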